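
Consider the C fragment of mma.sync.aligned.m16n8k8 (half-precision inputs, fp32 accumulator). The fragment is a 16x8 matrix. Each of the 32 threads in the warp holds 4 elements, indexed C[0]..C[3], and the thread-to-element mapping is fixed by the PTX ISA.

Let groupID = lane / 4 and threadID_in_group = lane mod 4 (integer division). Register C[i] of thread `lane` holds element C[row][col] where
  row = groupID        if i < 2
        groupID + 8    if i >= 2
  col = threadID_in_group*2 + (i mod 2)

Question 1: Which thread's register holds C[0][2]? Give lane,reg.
1,0

r: 0->gid=0,r8=0  c: 2->tid=1,i&1=0
L=0*4+1=1  i=0*2+0=0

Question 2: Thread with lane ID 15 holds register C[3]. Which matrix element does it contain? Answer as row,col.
lane 15: grp=3 (15/4), tig=3 (15%4)
i=3: r=3+8=11, c=3*2+1=7

11,7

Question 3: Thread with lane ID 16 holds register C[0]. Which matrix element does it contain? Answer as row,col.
4,0

16: g=4,t=0
[0] (4+0,0*2+0) = (4,0)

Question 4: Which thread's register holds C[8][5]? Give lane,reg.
2,3

r:8=>grp=0,rB=1  c:5=>tig=2,lo=1
L=0*4+2=2  i=1*2+1=3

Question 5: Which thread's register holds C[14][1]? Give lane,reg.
24,3

r: 14->gid=6,r8=1  c: 1->tid=0,i&1=1
L=6*4+0=24  i=1*2+1=3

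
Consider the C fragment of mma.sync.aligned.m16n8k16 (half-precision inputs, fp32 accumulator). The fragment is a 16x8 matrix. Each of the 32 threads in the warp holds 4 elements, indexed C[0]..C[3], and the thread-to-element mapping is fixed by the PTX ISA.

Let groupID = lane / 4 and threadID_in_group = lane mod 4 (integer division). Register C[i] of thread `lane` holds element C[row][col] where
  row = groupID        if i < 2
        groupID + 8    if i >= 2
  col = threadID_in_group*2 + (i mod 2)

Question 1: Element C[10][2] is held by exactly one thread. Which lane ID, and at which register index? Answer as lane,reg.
r:10=>grp=2,rB=1  c:2=>tig=1,lo=0
L=2*4+1=9  i=1*2+0=2

9,2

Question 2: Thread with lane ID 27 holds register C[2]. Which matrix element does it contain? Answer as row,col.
27: gr=6,th=3
[2] (6+8,3*2+0) = (14,6)

14,6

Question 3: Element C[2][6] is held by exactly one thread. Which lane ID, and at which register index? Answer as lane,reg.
r:2=>grp=2,rB=0  c:6=>tig=3,lo=0
L=2*4+3=11  i=0*2+0=0

11,0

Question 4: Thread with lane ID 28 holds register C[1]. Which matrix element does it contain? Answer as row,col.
lane 28->28/4=7, 28 mod 4=0
i=1  r:7+0->7  c:2·0+1->1

7,1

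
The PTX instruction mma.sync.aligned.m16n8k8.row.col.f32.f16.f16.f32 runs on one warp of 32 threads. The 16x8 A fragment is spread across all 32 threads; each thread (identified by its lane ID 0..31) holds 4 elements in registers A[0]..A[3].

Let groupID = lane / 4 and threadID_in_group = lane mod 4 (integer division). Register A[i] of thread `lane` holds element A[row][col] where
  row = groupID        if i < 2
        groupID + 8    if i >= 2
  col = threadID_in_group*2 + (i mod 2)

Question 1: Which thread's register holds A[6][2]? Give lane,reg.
25,0

r=6⇒gr=6,Rb=0  c=2⇒th=1,odd=0
L=6*4+1=25  i=0*2+0=0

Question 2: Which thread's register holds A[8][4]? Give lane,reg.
2,2

r=8⇒gr=0,Rb=1  c=4⇒th=2,odd=0
L=0*4+2=2  i=1*2+0=2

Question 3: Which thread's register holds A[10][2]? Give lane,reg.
r:10=>grp=2,rB=1  c:2=>tig=1,lo=0
L=2*4+1=9  i=1*2+0=2

9,2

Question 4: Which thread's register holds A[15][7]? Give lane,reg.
r=15⇒gr=7,Rb=1  c=7⇒th=3,odd=1
L=7*4+3=31  i=1*2+1=3

31,3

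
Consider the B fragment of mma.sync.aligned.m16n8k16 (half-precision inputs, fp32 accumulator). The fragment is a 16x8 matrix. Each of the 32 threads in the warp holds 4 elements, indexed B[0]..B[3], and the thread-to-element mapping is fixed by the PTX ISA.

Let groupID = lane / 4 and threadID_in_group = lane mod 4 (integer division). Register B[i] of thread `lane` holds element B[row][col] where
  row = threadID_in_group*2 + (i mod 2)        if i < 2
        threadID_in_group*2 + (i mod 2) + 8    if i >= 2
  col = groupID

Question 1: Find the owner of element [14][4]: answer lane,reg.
c=4->g=4  r=14->rb=1,t=3,b0=0
L=4*4+3=19  i=1*2+0=2

19,2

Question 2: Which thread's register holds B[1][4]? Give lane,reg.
c: 4->gid=4  r: 1->r8=0,tid=0,i&1=1
L=4*4+0=16  i=0*2+1=1

16,1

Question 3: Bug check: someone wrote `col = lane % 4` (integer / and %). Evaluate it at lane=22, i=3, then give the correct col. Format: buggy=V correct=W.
`lane % 4`[22,3]->2
22: g=5,t=2
[3] (2*2+1+8,5) = (13,5)
col: 2 vs 5

buggy=2 correct=5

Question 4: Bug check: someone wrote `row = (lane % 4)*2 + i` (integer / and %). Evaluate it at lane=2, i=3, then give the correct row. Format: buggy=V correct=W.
buggy=7 correct=13

`(lane % 4)*2 + i`[2,3]→7
lane 2: G=0 (2/4), T=2 (2%4)
i=3: r=2*2+1+8=13, c=G=0
row: 7 vs 13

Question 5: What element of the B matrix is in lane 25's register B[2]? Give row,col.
L=25->gid=25>>2=6, tid=25&3=1
[2]->row 1·2+0+8=10  col gid=6

10,6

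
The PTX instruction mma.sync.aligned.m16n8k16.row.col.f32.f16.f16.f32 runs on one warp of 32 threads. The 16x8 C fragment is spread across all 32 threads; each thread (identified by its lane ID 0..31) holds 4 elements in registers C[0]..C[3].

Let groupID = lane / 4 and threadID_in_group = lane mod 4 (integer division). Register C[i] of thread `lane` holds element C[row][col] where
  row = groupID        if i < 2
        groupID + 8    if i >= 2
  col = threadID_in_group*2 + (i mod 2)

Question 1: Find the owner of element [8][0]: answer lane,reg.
r=8→G=0,rhi=1  c=0→T=0,p=0
L=0*4+0=0  i=1*2+0=2

0,2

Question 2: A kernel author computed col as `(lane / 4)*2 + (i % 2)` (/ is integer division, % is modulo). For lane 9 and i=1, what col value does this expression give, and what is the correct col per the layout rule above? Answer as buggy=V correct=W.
buggy=5 correct=3

`(lane / 4)*2 + (i % 2)`[9,1]=>5
9: grp=2,tig=1
[1] (2+0,1*2+1) = (2,3)
col: 5 vs 3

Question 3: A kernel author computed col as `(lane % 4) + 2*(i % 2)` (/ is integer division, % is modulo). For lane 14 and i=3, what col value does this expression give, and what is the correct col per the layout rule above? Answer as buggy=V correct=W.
buggy=4 correct=5

`(lane % 4) + 2*(i % 2)`[14,3]->4
lane 14->14/4=3, 14 mod 4=2
i=3  r:3+8->11  c:2·2+1->5
col: 4 vs 5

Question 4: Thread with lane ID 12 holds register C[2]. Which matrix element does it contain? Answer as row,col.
11,0

lane 12=>12/4=3, 12 mod 4=0
i=2  r:3+8=>11  c:2·0+0=>0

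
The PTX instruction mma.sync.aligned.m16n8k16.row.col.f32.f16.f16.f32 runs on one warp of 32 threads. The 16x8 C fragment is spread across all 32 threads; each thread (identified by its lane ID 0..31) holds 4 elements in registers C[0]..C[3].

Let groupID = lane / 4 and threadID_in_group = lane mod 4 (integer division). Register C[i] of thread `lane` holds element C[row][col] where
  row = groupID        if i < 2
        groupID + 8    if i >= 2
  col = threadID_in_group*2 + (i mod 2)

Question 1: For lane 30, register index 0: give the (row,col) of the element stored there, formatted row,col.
7,4

L=30->g=30>>2=7, t=30&3=2
[0]->row 7+0=7  col 2·2+0=4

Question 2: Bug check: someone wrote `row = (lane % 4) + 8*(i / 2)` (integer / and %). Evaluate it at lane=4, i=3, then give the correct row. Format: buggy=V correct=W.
buggy=8 correct=9

`(lane % 4) + 8*(i / 2)`[4,3]→8
4: G=1,T=0
[3] (1+8,0*2+1) = (9,1)
row: 8 vs 9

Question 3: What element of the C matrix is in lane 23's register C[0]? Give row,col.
L=23->g=23>>2=5, t=23&3=3
[0]->row 5+0=5  col 3·2+0=6

5,6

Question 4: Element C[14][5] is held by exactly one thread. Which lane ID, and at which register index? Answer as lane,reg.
26,3

r=14⇒gr=6,Rb=1  c=5⇒th=2,odd=1
L=6*4+2=26  i=1*2+1=3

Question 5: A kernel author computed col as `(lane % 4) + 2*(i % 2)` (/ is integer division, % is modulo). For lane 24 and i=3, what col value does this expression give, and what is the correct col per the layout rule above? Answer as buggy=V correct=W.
`(lane % 4) + 2*(i % 2)`[24,3]→2
L=24→G=24>>2=6, T=24&3=0
[3]→row 6+8=14  col 0·2+1=1
col: 2 vs 1

buggy=2 correct=1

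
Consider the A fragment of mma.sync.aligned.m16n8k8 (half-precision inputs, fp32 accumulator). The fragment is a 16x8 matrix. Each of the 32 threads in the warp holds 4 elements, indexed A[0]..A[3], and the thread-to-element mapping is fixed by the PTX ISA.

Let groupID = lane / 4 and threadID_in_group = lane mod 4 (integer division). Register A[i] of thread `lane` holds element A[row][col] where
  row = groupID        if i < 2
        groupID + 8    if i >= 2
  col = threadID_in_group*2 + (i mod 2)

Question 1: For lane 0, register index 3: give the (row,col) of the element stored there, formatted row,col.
L=0->gid=0>>2=0, tid=0&3=0
[3]->row 0+8=8  col 0·2+1=1

8,1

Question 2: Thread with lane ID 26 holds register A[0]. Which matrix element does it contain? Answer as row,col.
26: gr=6,th=2
[0] (6+0,2*2+0) = (6,4)

6,4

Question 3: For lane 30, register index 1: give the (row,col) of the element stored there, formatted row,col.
7,5

30: gr=7,th=2
[1] (7+0,2*2+1) = (7,5)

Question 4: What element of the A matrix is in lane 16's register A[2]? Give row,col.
12,0

L=16->gid=16>>2=4, tid=16&3=0
[2]->row 4+8=12  col 0·2+0=0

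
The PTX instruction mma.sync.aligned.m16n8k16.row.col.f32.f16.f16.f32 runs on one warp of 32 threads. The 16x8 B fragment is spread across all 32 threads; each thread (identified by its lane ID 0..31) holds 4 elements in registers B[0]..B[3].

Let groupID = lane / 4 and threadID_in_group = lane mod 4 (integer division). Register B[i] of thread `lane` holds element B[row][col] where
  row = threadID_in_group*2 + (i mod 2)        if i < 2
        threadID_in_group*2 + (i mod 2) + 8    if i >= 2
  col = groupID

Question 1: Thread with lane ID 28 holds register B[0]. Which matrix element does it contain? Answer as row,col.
0,7

lane 28→28/4=7, 28 mod 4=0
i=0  r:2·0+0+0→0  c:7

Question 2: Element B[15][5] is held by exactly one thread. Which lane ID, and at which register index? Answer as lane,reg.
c=5⇒gr=5  r=15⇒Rb=1,th=3,odd=1
L=5*4+3=23  i=1*2+1=3

23,3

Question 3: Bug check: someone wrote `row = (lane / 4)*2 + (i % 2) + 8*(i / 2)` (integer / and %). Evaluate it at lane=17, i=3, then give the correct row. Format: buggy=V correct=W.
buggy=17 correct=11

`(lane / 4)*2 + (i % 2) + 8*(i / 2)`[17,3]→17
lane 17→17/4=4, 17 mod 4=1
i=3  r:2·1+1+8→11  c:4
row: 17 vs 11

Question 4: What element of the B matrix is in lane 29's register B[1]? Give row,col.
lane 29: g=7 (29/4), t=1 (29%4)
i=1: r=1*2+1+0=3, c=g=7

3,7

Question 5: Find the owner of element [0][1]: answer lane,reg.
4,0

c=1->g=1  r=0->rb=0,t=0,b0=0
L=1*4+0=4  i=0*2+0=0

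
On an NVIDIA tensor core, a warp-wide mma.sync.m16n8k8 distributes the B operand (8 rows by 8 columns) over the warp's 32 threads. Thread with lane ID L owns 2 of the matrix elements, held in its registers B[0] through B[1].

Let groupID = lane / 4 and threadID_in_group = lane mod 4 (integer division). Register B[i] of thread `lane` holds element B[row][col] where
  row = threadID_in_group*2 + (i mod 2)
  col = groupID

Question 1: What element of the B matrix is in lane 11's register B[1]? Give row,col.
lane 11->11/4=2, 11 mod 4=3
i=1  r:2·3+1->7  c:2

7,2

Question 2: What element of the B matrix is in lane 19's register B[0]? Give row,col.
lane 19: g=4 (19/4), t=3 (19%4)
i=0: r=3*2+0=6, c=g=4

6,4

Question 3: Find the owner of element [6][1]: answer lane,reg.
c=1⇒gr=1  r=6⇒th=3,odd=0
L=1*4+3=7  i=0=0

7,0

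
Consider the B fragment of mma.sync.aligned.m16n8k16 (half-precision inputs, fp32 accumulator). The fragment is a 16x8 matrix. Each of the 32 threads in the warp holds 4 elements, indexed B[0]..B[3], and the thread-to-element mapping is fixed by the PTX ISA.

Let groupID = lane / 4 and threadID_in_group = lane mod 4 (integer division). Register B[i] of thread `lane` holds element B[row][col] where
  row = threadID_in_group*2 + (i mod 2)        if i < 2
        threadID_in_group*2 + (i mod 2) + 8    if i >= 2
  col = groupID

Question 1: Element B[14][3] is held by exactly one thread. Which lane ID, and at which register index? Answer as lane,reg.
15,2

c:3=>grp=3  r:14=>rB=1,tig=3,lo=0
L=3*4+3=15  i=1*2+0=2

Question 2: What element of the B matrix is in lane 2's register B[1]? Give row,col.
2: gid=0,tid=2
[1] (2*2+1+0,0) = (5,0)

5,0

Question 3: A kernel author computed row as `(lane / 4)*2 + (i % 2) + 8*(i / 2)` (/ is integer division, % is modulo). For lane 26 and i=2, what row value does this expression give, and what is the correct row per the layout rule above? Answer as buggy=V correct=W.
buggy=20 correct=12

`(lane / 4)*2 + (i % 2) + 8*(i / 2)`[26,2]=>20
26: grp=6,tig=2
[2] (2*2+0+8,6) = (12,6)
row: 20 vs 12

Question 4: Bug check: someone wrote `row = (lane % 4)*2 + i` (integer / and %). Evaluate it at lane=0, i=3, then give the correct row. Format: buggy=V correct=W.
`(lane % 4)*2 + i`[0,3]=>3
lane 0: grp=0 (0/4), tig=0 (0%4)
i=3: r=0*2+1+8=9, c=grp=0
row: 3 vs 9

buggy=3 correct=9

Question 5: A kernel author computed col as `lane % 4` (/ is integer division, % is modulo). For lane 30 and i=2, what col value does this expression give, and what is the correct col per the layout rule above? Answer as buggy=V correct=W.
buggy=2 correct=7

`lane % 4`[30,2]⇒2
lane 30: gr=7 (30/4), th=2 (30%4)
i=2: r=2*2+0+8=12, c=gr=7
col: 2 vs 7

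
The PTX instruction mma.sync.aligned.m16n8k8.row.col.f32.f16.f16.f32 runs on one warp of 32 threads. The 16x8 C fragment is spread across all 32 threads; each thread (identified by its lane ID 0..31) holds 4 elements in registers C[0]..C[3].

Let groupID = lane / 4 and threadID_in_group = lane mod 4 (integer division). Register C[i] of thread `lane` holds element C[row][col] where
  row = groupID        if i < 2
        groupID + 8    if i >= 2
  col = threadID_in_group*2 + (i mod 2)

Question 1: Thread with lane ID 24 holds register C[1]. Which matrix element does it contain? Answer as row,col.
6,1

L=24→G=24>>2=6, T=24&3=0
[1]→row 6+0=6  col 0·2+1=1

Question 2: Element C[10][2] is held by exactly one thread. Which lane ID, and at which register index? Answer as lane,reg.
9,2

r:10=>grp=2,rB=1  c:2=>tig=1,lo=0
L=2*4+1=9  i=1*2+0=2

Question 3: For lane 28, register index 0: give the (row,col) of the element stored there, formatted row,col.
7,0

lane 28->28/4=7, 28 mod 4=0
i=0  r:7+0->7  c:2·0+0->0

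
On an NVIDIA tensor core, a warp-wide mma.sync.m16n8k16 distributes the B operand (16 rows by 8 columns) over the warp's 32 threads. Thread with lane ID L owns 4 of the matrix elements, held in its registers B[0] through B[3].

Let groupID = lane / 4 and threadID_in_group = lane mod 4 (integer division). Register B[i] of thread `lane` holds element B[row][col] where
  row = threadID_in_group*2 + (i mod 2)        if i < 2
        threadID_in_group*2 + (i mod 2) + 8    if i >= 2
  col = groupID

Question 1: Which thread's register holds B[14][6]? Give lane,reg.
27,2

c: 6->gid=6  r: 14->r8=1,tid=3,i&1=0
L=6*4+3=27  i=1*2+0=2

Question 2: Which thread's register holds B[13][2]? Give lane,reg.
10,3

c=2⇒gr=2  r=13⇒Rb=1,th=2,odd=1
L=2*4+2=10  i=1*2+1=3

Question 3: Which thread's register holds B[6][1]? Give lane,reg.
7,0

c=1⇒gr=1  r=6⇒Rb=0,th=3,odd=0
L=1*4+3=7  i=0*2+0=0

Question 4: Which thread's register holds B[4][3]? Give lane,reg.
14,0

c=3⇒gr=3  r=4⇒Rb=0,th=2,odd=0
L=3*4+2=14  i=0*2+0=0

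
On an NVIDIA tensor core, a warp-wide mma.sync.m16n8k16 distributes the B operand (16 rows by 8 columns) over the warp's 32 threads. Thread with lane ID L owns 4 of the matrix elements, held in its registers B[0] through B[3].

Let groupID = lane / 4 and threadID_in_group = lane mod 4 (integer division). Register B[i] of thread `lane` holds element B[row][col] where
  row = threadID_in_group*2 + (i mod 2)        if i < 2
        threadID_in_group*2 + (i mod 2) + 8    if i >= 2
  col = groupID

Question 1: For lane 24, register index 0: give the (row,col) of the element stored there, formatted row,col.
lane 24: gr=6 (24/4), th=0 (24%4)
i=0: r=0*2+0+0=0, c=gr=6

0,6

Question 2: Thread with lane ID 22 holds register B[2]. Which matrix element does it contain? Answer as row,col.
lane 22->22/4=5, 22 mod 4=2
i=2  r:2·2+0+8->12  c:5

12,5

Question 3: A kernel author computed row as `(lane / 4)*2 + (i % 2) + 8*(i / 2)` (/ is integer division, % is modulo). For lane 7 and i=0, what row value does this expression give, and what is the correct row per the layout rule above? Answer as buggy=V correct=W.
buggy=2 correct=6

`(lane / 4)*2 + (i % 2) + 8*(i / 2)`[7,0]->2
lane 7->7/4=1, 7 mod 4=3
i=0  r:2·3+0+0->6  c:1
row: 2 vs 6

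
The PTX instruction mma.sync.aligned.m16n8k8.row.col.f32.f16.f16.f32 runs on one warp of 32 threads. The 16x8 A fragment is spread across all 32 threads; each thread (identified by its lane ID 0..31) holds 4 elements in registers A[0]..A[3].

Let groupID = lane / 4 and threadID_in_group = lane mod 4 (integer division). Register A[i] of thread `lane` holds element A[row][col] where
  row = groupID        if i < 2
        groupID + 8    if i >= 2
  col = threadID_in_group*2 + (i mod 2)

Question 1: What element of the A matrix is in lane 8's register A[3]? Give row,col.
lane 8->8/4=2, 8 mod 4=0
i=3  r:2+8->10  c:2·0+1->1

10,1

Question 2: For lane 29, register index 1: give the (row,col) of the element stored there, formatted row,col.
lane 29=>29/4=7, 29 mod 4=1
i=1  r:7+0=>7  c:2·1+1=>3

7,3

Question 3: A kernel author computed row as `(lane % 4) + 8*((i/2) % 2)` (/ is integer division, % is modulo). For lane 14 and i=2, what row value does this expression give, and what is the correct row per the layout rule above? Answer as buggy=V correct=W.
buggy=10 correct=11

`(lane % 4) + 8*((i/2) % 2)`[14,2]→10
L=14→G=14>>2=3, T=14&3=2
[2]→row 3+8=11  col 2·2+0=4
row: 10 vs 11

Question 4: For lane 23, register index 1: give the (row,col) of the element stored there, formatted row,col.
lane 23->23/4=5, 23 mod 4=3
i=1  r:5+0->5  c:2·3+1->7

5,7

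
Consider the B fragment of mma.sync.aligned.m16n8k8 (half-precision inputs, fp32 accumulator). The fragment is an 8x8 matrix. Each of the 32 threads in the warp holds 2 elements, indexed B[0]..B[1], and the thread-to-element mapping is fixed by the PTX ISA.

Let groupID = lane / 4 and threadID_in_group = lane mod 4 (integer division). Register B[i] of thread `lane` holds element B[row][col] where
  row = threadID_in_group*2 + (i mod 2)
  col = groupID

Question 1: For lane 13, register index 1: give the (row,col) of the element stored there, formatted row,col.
L=13⇒gr=13>>2=3, th=13&3=1
[1]⇒row 1·2+1=3  col gr=3

3,3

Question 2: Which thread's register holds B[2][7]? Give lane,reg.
c:7=>grp=7  r:2=>tig=1,lo=0
L=7*4+1=29  i=0=0

29,0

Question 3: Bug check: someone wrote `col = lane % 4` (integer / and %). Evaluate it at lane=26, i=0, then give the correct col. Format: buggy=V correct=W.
buggy=2 correct=6

`lane % 4`[26,0]→2
26: G=6,T=2
[0] (2*2+0,6) = (4,6)
col: 2 vs 6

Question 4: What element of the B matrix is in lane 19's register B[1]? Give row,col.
lane 19→19/4=4, 19 mod 4=3
i=1  r:2·3+1→7  c:4

7,4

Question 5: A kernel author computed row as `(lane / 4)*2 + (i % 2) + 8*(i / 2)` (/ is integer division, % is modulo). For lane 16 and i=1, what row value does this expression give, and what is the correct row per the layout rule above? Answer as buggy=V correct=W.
buggy=9 correct=1

`(lane / 4)*2 + (i % 2) + 8*(i / 2)`[16,1]⇒9
16: gr=4,th=0
[1] (0*2+1,4) = (1,4)
row: 9 vs 1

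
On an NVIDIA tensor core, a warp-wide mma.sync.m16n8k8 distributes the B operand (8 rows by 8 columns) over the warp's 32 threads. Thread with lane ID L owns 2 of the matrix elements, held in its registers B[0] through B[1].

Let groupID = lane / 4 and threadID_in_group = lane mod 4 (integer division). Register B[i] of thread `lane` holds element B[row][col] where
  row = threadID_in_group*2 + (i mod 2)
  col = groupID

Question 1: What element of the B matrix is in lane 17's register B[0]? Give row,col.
L=17->gid=17>>2=4, tid=17&3=1
[0]->row 1·2+0=2  col gid=4

2,4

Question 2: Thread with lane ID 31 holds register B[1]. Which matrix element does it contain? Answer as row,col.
L=31->gid=31>>2=7, tid=31&3=3
[1]->row 3·2+1=7  col gid=7

7,7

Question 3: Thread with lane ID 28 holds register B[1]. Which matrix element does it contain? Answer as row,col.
1,7

lane 28->28/4=7, 28 mod 4=0
i=1  r:2·0+1->1  c:7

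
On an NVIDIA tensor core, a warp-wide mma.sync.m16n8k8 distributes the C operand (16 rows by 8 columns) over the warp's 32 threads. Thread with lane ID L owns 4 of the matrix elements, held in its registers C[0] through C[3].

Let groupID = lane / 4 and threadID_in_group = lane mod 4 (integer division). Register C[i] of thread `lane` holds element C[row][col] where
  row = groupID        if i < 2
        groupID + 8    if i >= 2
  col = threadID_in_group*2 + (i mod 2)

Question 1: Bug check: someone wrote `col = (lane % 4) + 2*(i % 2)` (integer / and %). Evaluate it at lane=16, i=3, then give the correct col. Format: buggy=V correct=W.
`(lane % 4) + 2*(i % 2)`[16,3]->2
16: gid=4,tid=0
[3] (4+8,0*2+1) = (12,1)
col: 2 vs 1

buggy=2 correct=1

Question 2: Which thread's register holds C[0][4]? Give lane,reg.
2,0

r: 0->gid=0,r8=0  c: 4->tid=2,i&1=0
L=0*4+2=2  i=0*2+0=0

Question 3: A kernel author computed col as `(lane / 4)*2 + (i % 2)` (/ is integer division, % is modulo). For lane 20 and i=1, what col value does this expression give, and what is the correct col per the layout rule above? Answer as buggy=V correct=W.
buggy=11 correct=1

`(lane / 4)*2 + (i % 2)`[20,1]→11
lane 20: G=5 (20/4), T=0 (20%4)
i=1: r=5+0=5, c=0*2+1=1
col: 11 vs 1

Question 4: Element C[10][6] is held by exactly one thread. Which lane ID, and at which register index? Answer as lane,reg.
r=10→G=2,rhi=1  c=6→T=3,p=0
L=2*4+3=11  i=1*2+0=2

11,2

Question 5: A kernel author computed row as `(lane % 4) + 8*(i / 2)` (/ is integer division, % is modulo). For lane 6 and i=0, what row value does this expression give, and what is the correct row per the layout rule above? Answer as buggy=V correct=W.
buggy=2 correct=1

`(lane % 4) + 8*(i / 2)`[6,0]->2
L=6->g=6>>2=1, t=6&3=2
[0]->row 1+0=1  col 2·2+0=4
row: 2 vs 1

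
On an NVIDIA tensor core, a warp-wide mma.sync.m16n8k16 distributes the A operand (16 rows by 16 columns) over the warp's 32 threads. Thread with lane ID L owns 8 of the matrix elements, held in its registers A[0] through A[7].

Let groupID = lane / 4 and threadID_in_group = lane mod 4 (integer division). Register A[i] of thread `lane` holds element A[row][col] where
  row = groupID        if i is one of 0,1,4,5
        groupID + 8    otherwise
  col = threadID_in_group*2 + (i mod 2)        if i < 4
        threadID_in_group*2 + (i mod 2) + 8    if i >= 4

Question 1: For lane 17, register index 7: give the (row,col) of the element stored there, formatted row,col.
12,11

lane 17->17/4=4, 17 mod 4=1
i=7  r:4+8->12  c:2·1+1+8->11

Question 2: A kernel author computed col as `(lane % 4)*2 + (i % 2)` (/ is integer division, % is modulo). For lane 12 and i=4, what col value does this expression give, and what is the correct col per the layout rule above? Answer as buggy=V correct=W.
`(lane % 4)*2 + (i % 2)`[12,4]=>0
lane 12=>12/4=3, 12 mod 4=0
i=4  r:3+0=>3  c:2·0+0+8=>8
col: 0 vs 8

buggy=0 correct=8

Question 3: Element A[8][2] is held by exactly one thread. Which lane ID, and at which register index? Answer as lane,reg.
r=8⇒gr=0,Rb=1  c=2⇒Cb=0,th=1,odd=0
L=0*4+1=1  i=0*4+1*2+0=2

1,2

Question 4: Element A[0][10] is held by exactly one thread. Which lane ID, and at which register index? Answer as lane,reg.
1,4

r=0⇒gr=0,Rb=0  c=10⇒Cb=1,th=1,odd=0
L=0*4+1=1  i=1*4+0*2+0=4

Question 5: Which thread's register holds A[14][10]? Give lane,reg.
25,6

r: 14->gid=6,r8=1  c: 10->c8=1,tid=1,i&1=0
L=6*4+1=25  i=1*4+1*2+0=6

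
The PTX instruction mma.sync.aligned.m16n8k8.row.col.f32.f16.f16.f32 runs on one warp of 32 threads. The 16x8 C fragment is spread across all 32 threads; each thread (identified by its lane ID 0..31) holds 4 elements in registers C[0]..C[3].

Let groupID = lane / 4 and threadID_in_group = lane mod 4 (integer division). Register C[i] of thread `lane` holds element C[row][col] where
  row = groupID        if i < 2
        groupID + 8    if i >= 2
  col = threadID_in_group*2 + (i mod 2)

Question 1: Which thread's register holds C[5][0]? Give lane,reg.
20,0

r: 5->gid=5,r8=0  c: 0->tid=0,i&1=0
L=5*4+0=20  i=0*2+0=0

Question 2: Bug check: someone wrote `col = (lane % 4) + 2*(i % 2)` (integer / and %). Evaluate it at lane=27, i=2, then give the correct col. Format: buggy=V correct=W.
buggy=3 correct=6

`(lane % 4) + 2*(i % 2)`[27,2]->3
lane 27: gid=6 (27/4), tid=3 (27%4)
i=2: r=6+8=14, c=3*2+0=6
col: 3 vs 6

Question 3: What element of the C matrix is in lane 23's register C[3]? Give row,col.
13,7

lane 23: gid=5 (23/4), tid=3 (23%4)
i=3: r=5+8=13, c=3*2+1=7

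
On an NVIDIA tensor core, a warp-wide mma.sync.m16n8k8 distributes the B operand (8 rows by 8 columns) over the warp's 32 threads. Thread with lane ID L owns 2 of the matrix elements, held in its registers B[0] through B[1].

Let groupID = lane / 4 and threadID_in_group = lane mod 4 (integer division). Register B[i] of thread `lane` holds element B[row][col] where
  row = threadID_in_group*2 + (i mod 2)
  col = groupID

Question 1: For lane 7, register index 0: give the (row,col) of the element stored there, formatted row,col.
6,1

lane 7->7/4=1, 7 mod 4=3
i=0  r:2·3+0->6  c:1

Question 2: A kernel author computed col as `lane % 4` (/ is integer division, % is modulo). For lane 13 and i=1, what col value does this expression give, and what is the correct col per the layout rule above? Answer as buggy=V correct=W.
`lane % 4`[13,1]->1
L=13->g=13>>2=3, t=13&3=1
[1]->row 1·2+1=3  col g=3
col: 1 vs 3

buggy=1 correct=3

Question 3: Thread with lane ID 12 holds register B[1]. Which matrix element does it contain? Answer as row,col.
1,3

lane 12: gr=3 (12/4), th=0 (12%4)
i=1: r=0*2+1=1, c=gr=3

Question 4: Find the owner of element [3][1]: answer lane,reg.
c: 1->gid=1  r: 3->tid=1,i&1=1
L=1*4+1=5  i=1=1

5,1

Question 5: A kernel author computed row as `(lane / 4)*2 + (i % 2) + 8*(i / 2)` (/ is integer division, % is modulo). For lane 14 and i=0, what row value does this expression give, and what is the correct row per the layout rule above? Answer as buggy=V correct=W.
`(lane / 4)*2 + (i % 2) + 8*(i / 2)`[14,0]=>6
L=14=>grp=14>>2=3, tig=14&3=2
[0]=>row 2·2+0=4  col grp=3
row: 6 vs 4

buggy=6 correct=4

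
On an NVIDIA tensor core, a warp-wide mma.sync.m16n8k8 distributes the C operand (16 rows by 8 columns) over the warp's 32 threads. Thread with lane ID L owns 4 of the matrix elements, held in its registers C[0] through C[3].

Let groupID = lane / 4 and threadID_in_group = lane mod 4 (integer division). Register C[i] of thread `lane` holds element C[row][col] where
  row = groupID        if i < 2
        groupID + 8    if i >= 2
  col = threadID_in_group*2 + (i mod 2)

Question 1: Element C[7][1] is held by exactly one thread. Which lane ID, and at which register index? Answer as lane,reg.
r:7=>grp=7,rB=0  c:1=>tig=0,lo=1
L=7*4+0=28  i=0*2+1=1

28,1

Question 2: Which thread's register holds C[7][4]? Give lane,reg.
30,0

r=7->g=7,rb=0  c=4->t=2,b0=0
L=7*4+2=30  i=0*2+0=0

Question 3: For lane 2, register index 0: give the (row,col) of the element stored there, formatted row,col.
L=2->gid=2>>2=0, tid=2&3=2
[0]->row 0+0=0  col 2·2+0=4

0,4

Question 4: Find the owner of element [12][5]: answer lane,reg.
18,3

r=12->g=4,rb=1  c=5->t=2,b0=1
L=4*4+2=18  i=1*2+1=3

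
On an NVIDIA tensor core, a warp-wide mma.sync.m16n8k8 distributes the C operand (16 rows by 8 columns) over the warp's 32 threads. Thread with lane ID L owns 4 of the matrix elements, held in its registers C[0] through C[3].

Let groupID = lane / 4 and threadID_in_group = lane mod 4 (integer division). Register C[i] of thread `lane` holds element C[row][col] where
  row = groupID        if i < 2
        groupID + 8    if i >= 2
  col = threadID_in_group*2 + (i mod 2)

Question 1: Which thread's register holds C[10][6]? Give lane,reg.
11,2

r=10->g=2,rb=1  c=6->t=3,b0=0
L=2*4+3=11  i=1*2+0=2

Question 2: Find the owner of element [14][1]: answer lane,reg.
r: 14->gid=6,r8=1  c: 1->tid=0,i&1=1
L=6*4+0=24  i=1*2+1=3

24,3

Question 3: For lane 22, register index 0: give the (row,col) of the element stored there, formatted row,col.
5,4

22: g=5,t=2
[0] (5+0,2*2+0) = (5,4)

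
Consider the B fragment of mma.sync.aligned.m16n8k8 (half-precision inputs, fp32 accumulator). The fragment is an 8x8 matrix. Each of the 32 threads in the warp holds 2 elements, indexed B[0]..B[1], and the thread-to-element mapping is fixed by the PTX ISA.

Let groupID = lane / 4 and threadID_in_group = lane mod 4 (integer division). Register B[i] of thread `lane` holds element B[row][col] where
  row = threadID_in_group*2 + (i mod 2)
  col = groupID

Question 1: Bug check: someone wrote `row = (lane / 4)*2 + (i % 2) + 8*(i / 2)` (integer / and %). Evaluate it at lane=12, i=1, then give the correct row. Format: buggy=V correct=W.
`(lane / 4)*2 + (i % 2) + 8*(i / 2)`[12,1]⇒7
L=12⇒gr=12>>2=3, th=12&3=0
[1]⇒row 0·2+1=1  col gr=3
row: 7 vs 1

buggy=7 correct=1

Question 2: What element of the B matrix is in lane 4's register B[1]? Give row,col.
1,1

lane 4=>4/4=1, 4 mod 4=0
i=1  r:2·0+1=>1  c:1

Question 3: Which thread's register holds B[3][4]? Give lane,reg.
c=4⇒gr=4  r=3⇒th=1,odd=1
L=4*4+1=17  i=1=1

17,1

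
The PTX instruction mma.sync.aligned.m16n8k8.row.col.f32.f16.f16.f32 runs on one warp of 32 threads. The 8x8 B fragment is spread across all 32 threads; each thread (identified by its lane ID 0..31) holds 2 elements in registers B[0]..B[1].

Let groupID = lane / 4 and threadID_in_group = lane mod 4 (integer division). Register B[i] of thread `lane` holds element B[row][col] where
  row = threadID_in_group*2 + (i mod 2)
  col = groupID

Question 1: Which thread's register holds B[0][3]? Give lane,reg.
12,0

c=3->g=3  r=0->t=0,b0=0
L=3*4+0=12  i=0=0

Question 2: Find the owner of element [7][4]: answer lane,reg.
c: 4->gid=4  r: 7->tid=3,i&1=1
L=4*4+3=19  i=1=1

19,1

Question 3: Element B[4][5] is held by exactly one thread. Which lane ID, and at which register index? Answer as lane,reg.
22,0

c: 5->gid=5  r: 4->tid=2,i&1=0
L=5*4+2=22  i=0=0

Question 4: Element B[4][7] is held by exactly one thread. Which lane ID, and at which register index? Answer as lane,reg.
c=7⇒gr=7  r=4⇒th=2,odd=0
L=7*4+2=30  i=0=0

30,0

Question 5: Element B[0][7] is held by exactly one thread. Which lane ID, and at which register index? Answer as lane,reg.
c=7->g=7  r=0->t=0,b0=0
L=7*4+0=28  i=0=0

28,0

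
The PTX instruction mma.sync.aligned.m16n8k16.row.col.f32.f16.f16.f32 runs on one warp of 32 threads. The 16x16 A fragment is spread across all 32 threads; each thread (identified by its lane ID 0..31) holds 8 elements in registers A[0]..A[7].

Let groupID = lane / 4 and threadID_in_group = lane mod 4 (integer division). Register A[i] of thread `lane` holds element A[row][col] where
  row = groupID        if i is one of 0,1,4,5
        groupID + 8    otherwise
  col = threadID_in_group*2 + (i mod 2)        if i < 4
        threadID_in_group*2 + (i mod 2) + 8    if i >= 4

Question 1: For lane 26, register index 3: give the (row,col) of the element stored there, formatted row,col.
L=26->g=26>>2=6, t=26&3=2
[3]->row 6+8=14  col 2·2+1+0=5

14,5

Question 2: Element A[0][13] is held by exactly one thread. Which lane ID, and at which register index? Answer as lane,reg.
2,5

r=0->g=0,rb=0  c=13->cb=1,t=2,b0=1
L=0*4+2=2  i=1*4+0*2+1=5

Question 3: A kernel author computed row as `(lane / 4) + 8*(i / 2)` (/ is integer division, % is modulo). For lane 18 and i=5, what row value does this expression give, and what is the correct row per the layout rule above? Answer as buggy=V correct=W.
`(lane / 4) + 8*(i / 2)`[18,5]→20
lane 18: G=4 (18/4), T=2 (18%4)
i=5: r=4+0=4, c=2*2+1+8=13
row: 20 vs 4

buggy=20 correct=4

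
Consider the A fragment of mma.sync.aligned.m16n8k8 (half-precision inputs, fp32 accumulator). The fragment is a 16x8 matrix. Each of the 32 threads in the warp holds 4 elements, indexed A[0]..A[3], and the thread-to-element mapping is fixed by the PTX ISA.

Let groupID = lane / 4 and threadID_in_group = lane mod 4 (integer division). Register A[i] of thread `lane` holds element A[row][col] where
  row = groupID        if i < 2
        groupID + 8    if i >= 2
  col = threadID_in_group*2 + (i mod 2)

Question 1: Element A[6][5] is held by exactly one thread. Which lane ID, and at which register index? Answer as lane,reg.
26,1

r=6→G=6,rhi=0  c=5→T=2,p=1
L=6*4+2=26  i=0*2+1=1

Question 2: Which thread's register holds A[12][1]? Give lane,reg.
r=12→G=4,rhi=1  c=1→T=0,p=1
L=4*4+0=16  i=1*2+1=3

16,3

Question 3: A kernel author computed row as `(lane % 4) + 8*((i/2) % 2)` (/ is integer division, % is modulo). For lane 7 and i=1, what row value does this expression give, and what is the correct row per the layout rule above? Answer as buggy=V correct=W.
`(lane % 4) + 8*((i/2) % 2)`[7,1]->3
lane 7: g=1 (7/4), t=3 (7%4)
i=1: r=1+0=1, c=3*2+1=7
row: 3 vs 1

buggy=3 correct=1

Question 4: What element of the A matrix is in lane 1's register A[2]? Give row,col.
L=1⇒gr=1>>2=0, th=1&3=1
[2]⇒row 0+8=8  col 1·2+0=2

8,2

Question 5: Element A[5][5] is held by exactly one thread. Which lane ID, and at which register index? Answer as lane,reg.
r=5→G=5,rhi=0  c=5→T=2,p=1
L=5*4+2=22  i=0*2+1=1

22,1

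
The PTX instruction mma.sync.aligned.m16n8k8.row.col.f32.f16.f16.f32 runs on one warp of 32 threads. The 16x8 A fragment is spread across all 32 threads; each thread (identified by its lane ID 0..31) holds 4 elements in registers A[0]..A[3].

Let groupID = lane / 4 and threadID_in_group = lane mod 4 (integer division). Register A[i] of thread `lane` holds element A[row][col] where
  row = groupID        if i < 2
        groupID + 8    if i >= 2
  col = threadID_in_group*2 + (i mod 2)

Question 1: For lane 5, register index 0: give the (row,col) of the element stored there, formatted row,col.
5: grp=1,tig=1
[0] (1+0,1*2+0) = (1,2)

1,2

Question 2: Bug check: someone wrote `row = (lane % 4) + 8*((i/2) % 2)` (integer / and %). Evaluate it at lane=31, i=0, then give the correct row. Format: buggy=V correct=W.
`(lane % 4) + 8*((i/2) % 2)`[31,0]->3
L=31->g=31>>2=7, t=31&3=3
[0]->row 7+0=7  col 3·2+0=6
row: 3 vs 7

buggy=3 correct=7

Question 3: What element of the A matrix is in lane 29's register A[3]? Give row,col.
29: G=7,T=1
[3] (7+8,1*2+1) = (15,3)

15,3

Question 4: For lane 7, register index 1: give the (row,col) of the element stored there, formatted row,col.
1,7

7: gr=1,th=3
[1] (1+0,3*2+1) = (1,7)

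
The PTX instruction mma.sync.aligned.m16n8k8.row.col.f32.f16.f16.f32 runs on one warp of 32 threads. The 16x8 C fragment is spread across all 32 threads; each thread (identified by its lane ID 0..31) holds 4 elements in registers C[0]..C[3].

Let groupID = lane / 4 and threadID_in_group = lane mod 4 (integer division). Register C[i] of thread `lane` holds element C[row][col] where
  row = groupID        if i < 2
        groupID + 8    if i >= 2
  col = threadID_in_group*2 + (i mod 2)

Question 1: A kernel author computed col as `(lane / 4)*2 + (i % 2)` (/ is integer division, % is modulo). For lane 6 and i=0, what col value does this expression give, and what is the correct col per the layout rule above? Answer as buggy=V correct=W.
buggy=2 correct=4

`(lane / 4)*2 + (i % 2)`[6,0]=>2
lane 6=>6/4=1, 6 mod 4=2
i=0  r:1+0=>1  c:2·2+0=>4
col: 2 vs 4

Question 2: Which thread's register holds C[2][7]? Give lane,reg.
11,1

r=2→G=2,rhi=0  c=7→T=3,p=1
L=2*4+3=11  i=0*2+1=1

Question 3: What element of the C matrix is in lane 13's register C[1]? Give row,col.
3,3

L=13->gid=13>>2=3, tid=13&3=1
[1]->row 3+0=3  col 1·2+1=3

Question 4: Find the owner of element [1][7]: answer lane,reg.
7,1

r:1=>grp=1,rB=0  c:7=>tig=3,lo=1
L=1*4+3=7  i=0*2+1=1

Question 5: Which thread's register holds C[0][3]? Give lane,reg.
1,1

r=0⇒gr=0,Rb=0  c=3⇒th=1,odd=1
L=0*4+1=1  i=0*2+1=1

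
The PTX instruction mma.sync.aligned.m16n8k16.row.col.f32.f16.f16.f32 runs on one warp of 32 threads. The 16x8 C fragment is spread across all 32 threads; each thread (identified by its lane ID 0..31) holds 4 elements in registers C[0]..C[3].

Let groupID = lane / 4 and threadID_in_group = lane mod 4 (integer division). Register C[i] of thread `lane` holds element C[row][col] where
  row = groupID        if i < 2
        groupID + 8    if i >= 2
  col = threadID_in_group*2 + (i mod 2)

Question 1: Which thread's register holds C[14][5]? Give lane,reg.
26,3

r=14->g=6,rb=1  c=5->t=2,b0=1
L=6*4+2=26  i=1*2+1=3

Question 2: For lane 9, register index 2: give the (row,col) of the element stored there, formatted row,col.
10,2

9: g=2,t=1
[2] (2+8,1*2+0) = (10,2)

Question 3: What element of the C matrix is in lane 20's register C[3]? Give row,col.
13,1

L=20=>grp=20>>2=5, tig=20&3=0
[3]=>row 5+8=13  col 0·2+1=1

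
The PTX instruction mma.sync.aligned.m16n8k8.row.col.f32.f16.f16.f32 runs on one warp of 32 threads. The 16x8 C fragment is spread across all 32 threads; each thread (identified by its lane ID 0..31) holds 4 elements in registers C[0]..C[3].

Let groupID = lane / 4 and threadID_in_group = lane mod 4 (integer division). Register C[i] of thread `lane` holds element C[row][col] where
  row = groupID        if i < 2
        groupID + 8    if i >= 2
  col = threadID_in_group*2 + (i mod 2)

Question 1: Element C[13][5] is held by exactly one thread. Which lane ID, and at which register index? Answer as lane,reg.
r=13->g=5,rb=1  c=5->t=2,b0=1
L=5*4+2=22  i=1*2+1=3

22,3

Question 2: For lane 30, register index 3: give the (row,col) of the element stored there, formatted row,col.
lane 30: G=7 (30/4), T=2 (30%4)
i=3: r=7+8=15, c=2*2+1=5

15,5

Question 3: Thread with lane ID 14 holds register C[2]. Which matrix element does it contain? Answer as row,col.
14: g=3,t=2
[2] (3+8,2*2+0) = (11,4)

11,4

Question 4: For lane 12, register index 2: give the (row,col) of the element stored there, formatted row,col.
12: g=3,t=0
[2] (3+8,0*2+0) = (11,0)

11,0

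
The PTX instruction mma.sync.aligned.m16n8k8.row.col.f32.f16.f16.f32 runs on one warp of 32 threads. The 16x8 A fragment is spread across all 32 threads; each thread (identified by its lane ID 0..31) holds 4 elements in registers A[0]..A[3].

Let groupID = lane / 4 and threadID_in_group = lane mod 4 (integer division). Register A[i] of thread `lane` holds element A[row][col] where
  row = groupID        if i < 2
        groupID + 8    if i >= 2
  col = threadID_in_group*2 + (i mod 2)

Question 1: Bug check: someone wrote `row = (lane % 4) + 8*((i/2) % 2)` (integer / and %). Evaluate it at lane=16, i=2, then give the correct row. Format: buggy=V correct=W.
`(lane % 4) + 8*((i/2) % 2)`[16,2]->8
lane 16->16/4=4, 16 mod 4=0
i=2  r:4+8->12  c:2·0+0->0
row: 8 vs 12

buggy=8 correct=12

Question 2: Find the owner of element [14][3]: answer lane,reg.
r=14⇒gr=6,Rb=1  c=3⇒th=1,odd=1
L=6*4+1=25  i=1*2+1=3

25,3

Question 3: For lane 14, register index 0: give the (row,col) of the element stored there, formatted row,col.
3,4

L=14→G=14>>2=3, T=14&3=2
[0]→row 3+0=3  col 2·2+0=4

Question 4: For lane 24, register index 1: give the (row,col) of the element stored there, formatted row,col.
L=24->gid=24>>2=6, tid=24&3=0
[1]->row 6+0=6  col 0·2+1=1

6,1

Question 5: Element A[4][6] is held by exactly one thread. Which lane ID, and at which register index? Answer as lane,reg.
19,0

r: 4->gid=4,r8=0  c: 6->tid=3,i&1=0
L=4*4+3=19  i=0*2+0=0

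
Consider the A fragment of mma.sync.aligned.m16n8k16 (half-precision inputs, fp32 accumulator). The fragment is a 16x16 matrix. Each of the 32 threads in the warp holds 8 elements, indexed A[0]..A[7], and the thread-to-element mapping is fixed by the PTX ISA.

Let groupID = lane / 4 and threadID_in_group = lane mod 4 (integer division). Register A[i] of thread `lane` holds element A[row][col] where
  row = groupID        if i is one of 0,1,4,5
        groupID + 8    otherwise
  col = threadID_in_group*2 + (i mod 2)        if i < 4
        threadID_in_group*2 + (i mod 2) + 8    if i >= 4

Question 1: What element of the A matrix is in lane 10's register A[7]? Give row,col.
lane 10→10/4=2, 10 mod 4=2
i=7  r:2+8→10  c:2·2+1+8→13

10,13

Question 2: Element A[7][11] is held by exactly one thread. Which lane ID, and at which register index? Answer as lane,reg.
r:7=>grp=7,rB=0  c:11=>cB=1,tig=1,lo=1
L=7*4+1=29  i=1*4+0*2+1=5

29,5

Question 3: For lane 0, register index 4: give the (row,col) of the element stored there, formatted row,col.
0,8

lane 0->0/4=0, 0 mod 4=0
i=4  r:0+0->0  c:2·0+0+8->8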